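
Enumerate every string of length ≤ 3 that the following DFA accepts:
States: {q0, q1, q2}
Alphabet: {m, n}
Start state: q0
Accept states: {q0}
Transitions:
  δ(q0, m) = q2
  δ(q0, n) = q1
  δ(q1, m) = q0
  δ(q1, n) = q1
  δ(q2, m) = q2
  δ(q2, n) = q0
ε, mn, nm, mmn, nnm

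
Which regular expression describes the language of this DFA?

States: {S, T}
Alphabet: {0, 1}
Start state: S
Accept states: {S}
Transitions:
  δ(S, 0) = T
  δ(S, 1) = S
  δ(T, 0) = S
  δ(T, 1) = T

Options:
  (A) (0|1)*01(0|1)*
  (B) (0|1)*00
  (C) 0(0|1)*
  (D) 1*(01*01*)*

Check each option against the DFA on short strings; one disagreement eliminates an option:
  (A) (0|1)*01(0|1)*: on ε the DFA stays in S and accepts (S ∈ Accept), but the regex does not match it → eliminate
  (B) (0|1)*00: on ε the DFA stays in S and accepts (S ∈ Accept), but the regex does not match it → eliminate
  (C) 0(0|1)*: on ε the DFA stays in S and accepts (S ∈ Accept), but the regex does not match it → eliminate
  (D) 1*(01*01*)*: agrees with the DFA on every string of length ≤ 6
Only (D) is consistent with the DFA.
(D) 1*(01*01*)*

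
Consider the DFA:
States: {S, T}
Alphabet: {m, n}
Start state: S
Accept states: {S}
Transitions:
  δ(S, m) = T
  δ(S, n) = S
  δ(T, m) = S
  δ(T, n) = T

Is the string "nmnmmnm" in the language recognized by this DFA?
Processing string "nmnmmnm":
  S --n--> S
  S --m--> T
  T --n--> T
  T --m--> S
  S --m--> T
  T --n--> T
  T --m--> S
Final state: S
Accept states: {S}
Yes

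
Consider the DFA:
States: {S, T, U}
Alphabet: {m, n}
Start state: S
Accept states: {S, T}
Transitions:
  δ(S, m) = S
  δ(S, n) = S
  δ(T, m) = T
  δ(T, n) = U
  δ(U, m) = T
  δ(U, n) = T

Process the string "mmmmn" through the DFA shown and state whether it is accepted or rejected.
Processing string "mmmmn":
  S --m--> S
  S --m--> S
  S --m--> S
  S --m--> S
  S --n--> S
Final state: S
Accept states: {S, T}
Yes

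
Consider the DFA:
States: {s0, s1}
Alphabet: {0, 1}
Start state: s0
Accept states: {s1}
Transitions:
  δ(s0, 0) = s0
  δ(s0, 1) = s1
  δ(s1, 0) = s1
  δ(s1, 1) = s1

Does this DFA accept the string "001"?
Processing string "001":
  s0 --0--> s0
  s0 --0--> s0
  s0 --1--> s1
Final state: s1
Accept states: {s1}
Yes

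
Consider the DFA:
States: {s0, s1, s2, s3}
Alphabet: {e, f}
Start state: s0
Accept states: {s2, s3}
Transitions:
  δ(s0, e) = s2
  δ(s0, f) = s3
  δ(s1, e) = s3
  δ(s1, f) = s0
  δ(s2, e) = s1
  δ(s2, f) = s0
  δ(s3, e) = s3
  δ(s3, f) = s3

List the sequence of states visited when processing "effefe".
read 'e': s0 → s2
  read 'f': s2 → s0
  read 'f': s0 → s3
  read 'e': s3 → s3
  read 'f': s3 → s3
  read 'e': s3 → s3
s0 -> s2 -> s0 -> s3 -> s3 -> s3 -> s3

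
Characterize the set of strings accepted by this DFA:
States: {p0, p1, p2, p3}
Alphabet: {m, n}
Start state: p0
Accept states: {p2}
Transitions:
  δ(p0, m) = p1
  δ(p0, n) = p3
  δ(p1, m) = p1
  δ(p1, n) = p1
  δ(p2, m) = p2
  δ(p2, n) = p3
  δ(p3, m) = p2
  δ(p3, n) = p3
Testing a few strings:
  'nnnn' → reject
  'nmmm' → accept
  'n' → reject
  'mm' → reject
State roles: p0=no input read; p1=started with m (dead); p2=started with n, last symbol m; p3=started with n, last symbol n
All strings over {m,n} that start with n and end with m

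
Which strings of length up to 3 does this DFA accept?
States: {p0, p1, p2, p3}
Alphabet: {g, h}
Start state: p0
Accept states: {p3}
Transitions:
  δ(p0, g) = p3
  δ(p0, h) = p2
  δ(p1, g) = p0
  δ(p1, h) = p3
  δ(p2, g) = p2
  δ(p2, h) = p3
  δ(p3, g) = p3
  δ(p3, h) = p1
g, gg, hh, ggg, ghh, hgh, hhg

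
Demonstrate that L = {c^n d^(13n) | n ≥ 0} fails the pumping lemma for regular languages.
Assume L is regular with pumping length p. Idea: pumping the c-block breaks the 1:13 ratio.
Choose s = c^p d^(13p) (length 14p ≥ p). By the pumping lemma, s = xyz with |xy| ≤ p, |y| > 0, so y = c^k with k ≥ 1. Then xy²z = c^(p+k) d^(13p). For this to be in L we would need 13p = 13(p+k), i.e. 13k = 0, contradicting k ≥ 1. So xy²z ∉ L.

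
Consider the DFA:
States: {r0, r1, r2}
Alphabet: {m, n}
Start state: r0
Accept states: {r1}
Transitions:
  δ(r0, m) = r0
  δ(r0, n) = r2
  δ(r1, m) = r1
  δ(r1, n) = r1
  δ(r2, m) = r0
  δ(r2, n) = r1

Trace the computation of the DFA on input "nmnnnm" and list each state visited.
read 'n': r0 → r2
  read 'm': r2 → r0
  read 'n': r0 → r2
  read 'n': r2 → r1
  read 'n': r1 → r1
  read 'm': r1 → r1
r0 -> r2 -> r0 -> r2 -> r1 -> r1 -> r1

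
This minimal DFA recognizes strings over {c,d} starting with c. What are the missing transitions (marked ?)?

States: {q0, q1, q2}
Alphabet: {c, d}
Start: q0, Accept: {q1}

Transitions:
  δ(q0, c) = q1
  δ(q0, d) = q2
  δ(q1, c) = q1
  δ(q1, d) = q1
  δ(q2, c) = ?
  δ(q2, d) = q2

From the language and accept set, identify what each state tracks — q0: no input read; q1: started with c; q2: started with d (dead).
Each missing δ(q, a) is the state matching the new tracked value after reading a.
δ(q2, c) = q2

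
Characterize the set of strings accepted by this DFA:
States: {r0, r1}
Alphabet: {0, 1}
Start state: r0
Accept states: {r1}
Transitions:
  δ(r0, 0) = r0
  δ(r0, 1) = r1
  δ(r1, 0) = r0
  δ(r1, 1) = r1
Testing a few strings:
  '10' → reject
  '0' → reject
  '110' → reject
  '010' → reject
State roles: r0=last symbol not 1; r1=last symbol is 1
All binary strings ending with 1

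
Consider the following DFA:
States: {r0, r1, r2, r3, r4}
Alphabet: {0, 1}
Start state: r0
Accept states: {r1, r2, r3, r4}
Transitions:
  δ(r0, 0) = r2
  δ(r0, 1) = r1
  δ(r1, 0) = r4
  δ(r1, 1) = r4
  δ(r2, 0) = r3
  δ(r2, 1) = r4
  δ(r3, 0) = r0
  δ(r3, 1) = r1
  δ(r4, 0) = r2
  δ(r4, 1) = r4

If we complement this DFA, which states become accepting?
Complement accept states = All states \ Original accept states
= {r0, r1, r2, r3, r4} \ {r1, r2, r3, r4}
{r0}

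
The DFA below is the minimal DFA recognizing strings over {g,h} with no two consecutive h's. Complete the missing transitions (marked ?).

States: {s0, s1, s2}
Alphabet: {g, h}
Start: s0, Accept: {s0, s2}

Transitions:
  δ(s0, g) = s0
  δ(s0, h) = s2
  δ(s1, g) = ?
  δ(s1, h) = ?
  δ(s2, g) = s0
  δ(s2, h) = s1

From the language and accept set, identify what each state tracks — s0: last symbol not h (ok); s1: saw hh (dead); s2: last symbol h (ok).
Each missing δ(q, a) is the state matching the new tracked value after reading a.
δ(s1, g) = s1; δ(s1, h) = s1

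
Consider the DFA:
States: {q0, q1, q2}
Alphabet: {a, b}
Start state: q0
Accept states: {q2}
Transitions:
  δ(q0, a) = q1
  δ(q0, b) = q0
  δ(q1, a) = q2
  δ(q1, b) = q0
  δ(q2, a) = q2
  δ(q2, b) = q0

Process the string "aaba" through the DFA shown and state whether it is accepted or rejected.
Processing string "aaba":
  q0 --a--> q1
  q1 --a--> q2
  q2 --b--> q0
  q0 --a--> q1
Final state: q1
Accept states: {q2}
No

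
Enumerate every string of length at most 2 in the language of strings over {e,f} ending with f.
f, ef, ff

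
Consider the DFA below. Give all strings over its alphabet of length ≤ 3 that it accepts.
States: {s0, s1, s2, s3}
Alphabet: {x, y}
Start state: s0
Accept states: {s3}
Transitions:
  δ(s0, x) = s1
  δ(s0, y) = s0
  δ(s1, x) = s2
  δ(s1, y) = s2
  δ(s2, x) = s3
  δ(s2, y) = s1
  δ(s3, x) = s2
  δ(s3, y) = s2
xxx, xyx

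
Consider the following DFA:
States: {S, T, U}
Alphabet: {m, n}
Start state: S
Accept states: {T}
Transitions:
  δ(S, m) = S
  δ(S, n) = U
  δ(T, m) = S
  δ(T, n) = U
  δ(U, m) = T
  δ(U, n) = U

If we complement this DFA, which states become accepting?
Complement accept states = All states \ Original accept states
= {S, T, U} \ {T}
{S, U}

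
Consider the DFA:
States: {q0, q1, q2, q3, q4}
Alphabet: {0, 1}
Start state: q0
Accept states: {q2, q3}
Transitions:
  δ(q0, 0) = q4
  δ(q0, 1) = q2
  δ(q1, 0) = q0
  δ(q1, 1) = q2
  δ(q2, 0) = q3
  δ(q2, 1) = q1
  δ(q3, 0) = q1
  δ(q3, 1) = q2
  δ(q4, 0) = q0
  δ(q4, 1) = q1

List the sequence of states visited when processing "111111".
read '1': q0 → q2
  read '1': q2 → q1
  read '1': q1 → q2
  read '1': q2 → q1
  read '1': q1 → q2
  read '1': q2 → q1
q0 -> q2 -> q1 -> q2 -> q1 -> q2 -> q1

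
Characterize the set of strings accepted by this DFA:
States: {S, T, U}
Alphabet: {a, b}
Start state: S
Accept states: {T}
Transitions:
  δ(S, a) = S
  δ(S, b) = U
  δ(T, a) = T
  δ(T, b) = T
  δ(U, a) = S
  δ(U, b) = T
Testing a few strings:
  'bb' → accept
  'aa' → reject
  'bab' → reject
  'b' → reject
State roles: S=no progress toward bb; T=substring bb seen; U=one trailing b
All strings over {a,b} containing the substring bb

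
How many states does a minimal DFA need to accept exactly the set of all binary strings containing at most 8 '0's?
By Myhill–Nerode, count the distinguishable equivalence classes: 10 classes — having seen 0, 1, …, 8, or >8 copies of '0'; counts 0 through 8 are accepting and >8 is dead.
10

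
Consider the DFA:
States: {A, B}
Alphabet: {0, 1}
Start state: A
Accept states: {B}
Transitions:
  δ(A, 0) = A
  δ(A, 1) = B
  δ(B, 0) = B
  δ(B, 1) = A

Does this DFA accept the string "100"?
Processing string "100":
  A --1--> B
  B --0--> B
  B --0--> B
Final state: B
Accept states: {B}
Yes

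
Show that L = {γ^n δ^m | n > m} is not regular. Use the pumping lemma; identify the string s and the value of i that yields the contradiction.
Assume L is regular with pumping length p. Idea: pumping down the γ-block drops the γ-count to at most the δ-count.
Choose s = γ^(p+1) δ^p ∈ L (|s| = 2p+1 ≥ p). By the pumping lemma, s = xyz with |xy| ≤ p, |y| > 0, so y = γ^k with k ≥ 1. Take i = 0: xz = γ^(p+1−k) δ^p. Since k ≥ 1, p+1−k ≤ p, so the number of γ's is no longer strictly greater than the number of δ's, hence xz ∉ L.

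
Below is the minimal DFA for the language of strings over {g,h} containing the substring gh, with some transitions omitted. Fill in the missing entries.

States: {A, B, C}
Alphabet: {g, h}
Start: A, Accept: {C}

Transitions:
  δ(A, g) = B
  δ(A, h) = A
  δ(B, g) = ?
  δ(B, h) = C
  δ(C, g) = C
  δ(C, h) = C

From the language and accept set, identify what each state tracks — A: no g seen yet; B: seen a g, waiting for h; C: substring gh seen.
Each missing δ(q, a) is the state matching the new tracked value after reading a.
δ(B, g) = B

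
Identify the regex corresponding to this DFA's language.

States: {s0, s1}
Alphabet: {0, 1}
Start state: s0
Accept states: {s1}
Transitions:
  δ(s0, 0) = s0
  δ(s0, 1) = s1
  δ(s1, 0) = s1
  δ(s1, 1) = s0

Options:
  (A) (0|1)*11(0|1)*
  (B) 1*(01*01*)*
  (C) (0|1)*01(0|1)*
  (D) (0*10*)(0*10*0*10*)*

Check each option against the DFA on short strings; one disagreement eliminates an option:
  (A) (0|1)*11(0|1)*: on '1' the DFA goes s0 → s1 and accepts (s1 ∈ Accept), but the regex does not match it → eliminate
  (B) 1*(01*01*)*: on ε the DFA stays in s0 and rejects (s0 ∉ Accept), but the regex matches it → eliminate
  (C) (0|1)*01(0|1)*: on '1' the DFA goes s0 → s1 and accepts (s1 ∈ Accept), but the regex does not match it → eliminate
  (D) (0*10*)(0*10*0*10*)*: agrees with the DFA on every string of length ≤ 6
Only (D) is consistent with the DFA.
(D) (0*10*)(0*10*0*10*)*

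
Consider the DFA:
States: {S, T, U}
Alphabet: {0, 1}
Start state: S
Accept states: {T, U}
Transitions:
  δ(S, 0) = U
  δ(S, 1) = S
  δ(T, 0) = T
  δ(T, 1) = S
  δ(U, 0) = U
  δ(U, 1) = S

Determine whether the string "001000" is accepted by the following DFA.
Processing string "001000":
  S --0--> U
  U --0--> U
  U --1--> S
  S --0--> U
  U --0--> U
  U --0--> U
Final state: U
Accept states: {T, U}
Yes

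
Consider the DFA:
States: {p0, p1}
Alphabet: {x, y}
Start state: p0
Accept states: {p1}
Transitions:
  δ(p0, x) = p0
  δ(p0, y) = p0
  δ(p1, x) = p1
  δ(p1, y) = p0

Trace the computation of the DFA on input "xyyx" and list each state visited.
read 'x': p0 → p0
  read 'y': p0 → p0
  read 'y': p0 → p0
  read 'x': p0 → p0
p0 -> p0 -> p0 -> p0 -> p0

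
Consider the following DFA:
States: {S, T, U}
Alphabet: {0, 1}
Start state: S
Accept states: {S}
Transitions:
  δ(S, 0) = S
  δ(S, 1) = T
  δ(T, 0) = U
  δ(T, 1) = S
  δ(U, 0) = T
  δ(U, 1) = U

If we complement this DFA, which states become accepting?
Complement accept states = All states \ Original accept states
= {S, T, U} \ {S}
{T, U}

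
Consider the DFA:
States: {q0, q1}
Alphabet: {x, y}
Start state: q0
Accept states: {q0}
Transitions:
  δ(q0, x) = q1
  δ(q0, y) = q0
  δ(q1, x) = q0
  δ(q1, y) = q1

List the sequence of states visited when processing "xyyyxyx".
read 'x': q0 → q1
  read 'y': q1 → q1
  read 'y': q1 → q1
  read 'y': q1 → q1
  read 'x': q1 → q0
  read 'y': q0 → q0
  read 'x': q0 → q1
q0 -> q1 -> q1 -> q1 -> q1 -> q0 -> q0 -> q1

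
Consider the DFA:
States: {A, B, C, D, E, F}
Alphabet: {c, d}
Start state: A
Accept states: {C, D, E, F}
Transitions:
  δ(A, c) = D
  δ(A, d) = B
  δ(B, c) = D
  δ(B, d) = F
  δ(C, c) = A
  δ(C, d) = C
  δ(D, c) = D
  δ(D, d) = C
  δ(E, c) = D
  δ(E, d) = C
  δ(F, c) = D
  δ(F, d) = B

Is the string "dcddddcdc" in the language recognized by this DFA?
Processing string "dcddddcdc":
  A --d--> B
  B --c--> D
  D --d--> C
  C --d--> C
  C --d--> C
  C --d--> C
  C --c--> A
  A --d--> B
  B --c--> D
Final state: D
Accept states: {C, D, E, F}
Yes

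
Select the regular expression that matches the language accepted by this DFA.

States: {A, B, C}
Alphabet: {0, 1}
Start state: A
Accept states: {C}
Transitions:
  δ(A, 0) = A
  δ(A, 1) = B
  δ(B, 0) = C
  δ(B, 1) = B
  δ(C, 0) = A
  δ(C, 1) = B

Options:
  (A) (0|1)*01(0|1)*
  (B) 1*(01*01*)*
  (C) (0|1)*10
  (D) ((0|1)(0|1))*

Check each option against the DFA on short strings; one disagreement eliminates an option:
  (A) (0|1)*01(0|1)*: on '01' the DFA goes A → A → B and rejects (B ∉ Accept), but the regex matches it → eliminate
  (B) 1*(01*01*)*: on ε the DFA stays in A and rejects (A ∉ Accept), but the regex matches it → eliminate
  (C) (0|1)*10: agrees with the DFA on every string of length ≤ 6
  (D) ((0|1)(0|1))*: on ε the DFA stays in A and rejects (A ∉ Accept), but the regex matches it → eliminate
Only (C) is consistent with the DFA.
(C) (0|1)*10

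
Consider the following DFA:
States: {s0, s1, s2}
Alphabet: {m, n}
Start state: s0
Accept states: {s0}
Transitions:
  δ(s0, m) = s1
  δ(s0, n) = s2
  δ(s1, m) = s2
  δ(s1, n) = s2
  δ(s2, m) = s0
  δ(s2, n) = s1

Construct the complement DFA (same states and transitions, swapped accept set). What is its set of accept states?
Complement accept states = All states \ Original accept states
= {s0, s1, s2} \ {s0}
{s1, s2}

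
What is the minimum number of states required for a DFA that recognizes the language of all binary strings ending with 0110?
By Myhill–Nerode, count the distinguishable equivalence classes: 5 classes — one per longest suffix of the input that is a prefix of '0110' (lengths 0 through 4); only the length-4 class is accepting.
5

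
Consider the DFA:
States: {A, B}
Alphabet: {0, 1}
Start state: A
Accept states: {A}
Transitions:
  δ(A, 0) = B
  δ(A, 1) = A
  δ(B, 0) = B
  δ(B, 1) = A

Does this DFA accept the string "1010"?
Processing string "1010":
  A --1--> A
  A --0--> B
  B --1--> A
  A --0--> B
Final state: B
Accept states: {A}
No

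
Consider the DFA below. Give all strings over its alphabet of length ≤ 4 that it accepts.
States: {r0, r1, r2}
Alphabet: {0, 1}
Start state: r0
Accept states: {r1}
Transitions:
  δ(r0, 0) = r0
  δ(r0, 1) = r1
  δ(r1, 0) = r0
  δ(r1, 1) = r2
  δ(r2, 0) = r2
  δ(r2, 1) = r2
1, 01, 001, 101, 0001, 0101, 1001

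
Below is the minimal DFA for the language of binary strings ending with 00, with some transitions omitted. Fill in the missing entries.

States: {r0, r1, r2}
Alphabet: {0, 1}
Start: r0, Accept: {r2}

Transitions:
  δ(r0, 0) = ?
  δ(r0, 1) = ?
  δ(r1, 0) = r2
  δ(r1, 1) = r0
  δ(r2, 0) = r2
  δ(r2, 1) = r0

From the language and accept set, identify what each state tracks — r0: last symbol not 0; r1: one trailing 0; r2: two trailing 0's.
Each missing δ(q, a) is the state matching the new tracked value after reading a.
δ(r0, 0) = r1; δ(r0, 1) = r0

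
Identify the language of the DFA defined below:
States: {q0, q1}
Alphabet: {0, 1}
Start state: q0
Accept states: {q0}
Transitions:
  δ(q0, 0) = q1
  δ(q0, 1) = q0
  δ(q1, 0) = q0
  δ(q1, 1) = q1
Testing a few strings:
  '011' → reject
  '11' → accept
  '10' → reject
  '110' → reject
State roles: q0=even number of 0's so far; q1=odd number of 0's so far
All binary strings with an even number of 0's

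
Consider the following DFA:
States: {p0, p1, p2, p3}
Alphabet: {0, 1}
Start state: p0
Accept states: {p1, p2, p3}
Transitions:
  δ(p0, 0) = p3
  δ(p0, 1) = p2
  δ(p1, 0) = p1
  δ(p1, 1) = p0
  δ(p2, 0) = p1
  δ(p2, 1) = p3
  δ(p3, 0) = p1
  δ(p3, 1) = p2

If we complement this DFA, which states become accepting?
Complement accept states = All states \ Original accept states
= {p0, p1, p2, p3} \ {p1, p2, p3}
{p0}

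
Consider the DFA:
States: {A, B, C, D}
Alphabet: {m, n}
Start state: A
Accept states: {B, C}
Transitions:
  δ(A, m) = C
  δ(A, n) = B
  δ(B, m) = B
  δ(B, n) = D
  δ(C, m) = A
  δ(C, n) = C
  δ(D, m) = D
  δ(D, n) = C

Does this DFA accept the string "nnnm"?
Processing string "nnnm":
  A --n--> B
  B --n--> D
  D --n--> C
  C --m--> A
Final state: A
Accept states: {B, C}
No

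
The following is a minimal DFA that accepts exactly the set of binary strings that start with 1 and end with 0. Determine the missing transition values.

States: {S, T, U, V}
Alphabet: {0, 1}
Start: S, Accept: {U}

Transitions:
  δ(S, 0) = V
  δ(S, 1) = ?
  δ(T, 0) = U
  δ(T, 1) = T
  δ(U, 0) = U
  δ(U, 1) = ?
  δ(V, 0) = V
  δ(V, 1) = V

From the language and accept set, identify what each state tracks — S: no input read; T: started with 1, last symbol 1; U: started with 1, last symbol 0; V: started with 0 (dead).
Each missing δ(q, a) is the state matching the new tracked value after reading a.
δ(S, 1) = T; δ(U, 1) = T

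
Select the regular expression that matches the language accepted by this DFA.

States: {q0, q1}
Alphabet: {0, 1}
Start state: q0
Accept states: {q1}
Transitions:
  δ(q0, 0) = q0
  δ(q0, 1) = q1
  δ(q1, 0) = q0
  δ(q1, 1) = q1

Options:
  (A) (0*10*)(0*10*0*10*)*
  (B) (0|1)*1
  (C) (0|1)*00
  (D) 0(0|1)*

Check each option against the DFA on short strings; one disagreement eliminates an option:
  (A) (0*10*)(0*10*0*10*)*: on '10' the DFA goes q0 → q1 → q0 and rejects (q0 ∉ Accept), but the regex matches it → eliminate
  (B) (0|1)*1: agrees with the DFA on every string of length ≤ 6
  (C) (0|1)*00: on '1' the DFA goes q0 → q1 and accepts (q1 ∈ Accept), but the regex does not match it → eliminate
  (D) 0(0|1)*: on '0' the DFA goes q0 → q0 and rejects (q0 ∉ Accept), but the regex matches it → eliminate
Only (B) is consistent with the DFA.
(B) (0|1)*1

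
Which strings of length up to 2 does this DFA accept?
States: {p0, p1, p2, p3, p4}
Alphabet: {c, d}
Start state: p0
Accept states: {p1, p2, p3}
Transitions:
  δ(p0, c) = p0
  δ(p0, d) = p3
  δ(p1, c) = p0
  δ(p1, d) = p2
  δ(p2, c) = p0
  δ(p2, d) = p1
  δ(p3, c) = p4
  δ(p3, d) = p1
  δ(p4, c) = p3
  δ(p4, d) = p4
d, cd, dd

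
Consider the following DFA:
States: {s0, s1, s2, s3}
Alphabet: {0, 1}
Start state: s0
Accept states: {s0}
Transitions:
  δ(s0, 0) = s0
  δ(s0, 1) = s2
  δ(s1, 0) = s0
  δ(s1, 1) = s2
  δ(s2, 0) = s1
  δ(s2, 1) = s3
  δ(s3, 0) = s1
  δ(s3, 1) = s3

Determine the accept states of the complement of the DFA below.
Complement accept states = All states \ Original accept states
= {s0, s1, s2, s3} \ {s0}
{s1, s2, s3}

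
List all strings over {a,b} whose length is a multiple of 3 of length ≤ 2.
ε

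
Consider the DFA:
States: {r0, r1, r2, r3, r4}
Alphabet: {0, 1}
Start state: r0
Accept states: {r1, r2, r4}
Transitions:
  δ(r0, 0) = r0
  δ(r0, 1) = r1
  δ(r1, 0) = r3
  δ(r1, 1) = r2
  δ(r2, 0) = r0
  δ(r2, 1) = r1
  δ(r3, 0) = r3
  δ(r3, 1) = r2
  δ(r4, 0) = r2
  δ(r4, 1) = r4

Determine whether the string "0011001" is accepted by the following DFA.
Processing string "0011001":
  r0 --0--> r0
  r0 --0--> r0
  r0 --1--> r1
  r1 --1--> r2
  r2 --0--> r0
  r0 --0--> r0
  r0 --1--> r1
Final state: r1
Accept states: {r1, r2, r4}
Yes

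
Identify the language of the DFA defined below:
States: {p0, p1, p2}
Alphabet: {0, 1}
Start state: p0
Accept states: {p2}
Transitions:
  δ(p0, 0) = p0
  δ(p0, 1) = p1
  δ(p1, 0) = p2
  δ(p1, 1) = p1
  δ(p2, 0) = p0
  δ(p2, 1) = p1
Testing a few strings:
  '10' → accept
  '11' → reject
  '00' → reject
  '111' → reject
State roles: p0=no suffix match; p1=one trailing 1; p2=suffix is 10
All binary strings ending with 10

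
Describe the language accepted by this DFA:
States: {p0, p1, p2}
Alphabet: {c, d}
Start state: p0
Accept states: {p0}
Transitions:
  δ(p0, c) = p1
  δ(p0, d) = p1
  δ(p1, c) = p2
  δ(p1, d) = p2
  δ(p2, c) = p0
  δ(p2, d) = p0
Testing a few strings:
  'cddd' → reject
  'dcc' → accept
  'c' → reject
  'd' → reject
State roles: p0=length ≡ 0 (mod 3); p1=length ≡ 1 (mod 3); p2=length ≡ 2 (mod 3)
All strings over {c,d} whose length is a multiple of 3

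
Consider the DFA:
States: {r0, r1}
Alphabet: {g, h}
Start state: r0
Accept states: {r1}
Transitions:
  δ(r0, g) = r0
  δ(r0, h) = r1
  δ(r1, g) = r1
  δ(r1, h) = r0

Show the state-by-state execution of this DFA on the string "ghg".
read 'g': r0 → r0
  read 'h': r0 → r1
  read 'g': r1 → r1
r0 -> r0 -> r1 -> r1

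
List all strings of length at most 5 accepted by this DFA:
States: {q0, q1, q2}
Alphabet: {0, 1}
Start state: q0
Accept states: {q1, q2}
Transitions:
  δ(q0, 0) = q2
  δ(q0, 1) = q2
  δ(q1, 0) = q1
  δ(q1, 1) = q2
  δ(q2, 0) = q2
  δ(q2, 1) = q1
0, 1, 00, 01, 10, 11, 000, 001, 010, 011, 100, 101, 110, 111, 0000, 0001, 0010, 0011, 0100, 0101, 0110, 0111, 1000, 1001, 1010, 1011, 1100, 1101, 1110, 1111, 00000, 00001, 00010, 00011, 00100, 00101, 00110, 00111, 01000, 01001, 01010, 01011, 01100, 01101, 01110, 01111, 10000, 10001, 10010, 10011, 10100, 10101, 10110, 10111, 11000, 11001, 11010, 11011, 11100, 11101, 11110, 11111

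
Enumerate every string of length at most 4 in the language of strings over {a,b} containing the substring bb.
bb, abb, bba, bbb, aabb, abba, abbb, babb, bbaa, bbab, bbba, bbbb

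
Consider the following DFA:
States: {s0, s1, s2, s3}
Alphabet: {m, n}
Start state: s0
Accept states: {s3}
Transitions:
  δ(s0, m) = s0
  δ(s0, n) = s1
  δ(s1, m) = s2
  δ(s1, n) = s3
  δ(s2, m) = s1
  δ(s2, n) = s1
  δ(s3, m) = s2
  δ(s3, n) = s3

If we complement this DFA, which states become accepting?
Complement accept states = All states \ Original accept states
= {s0, s1, s2, s3} \ {s3}
{s0, s1, s2}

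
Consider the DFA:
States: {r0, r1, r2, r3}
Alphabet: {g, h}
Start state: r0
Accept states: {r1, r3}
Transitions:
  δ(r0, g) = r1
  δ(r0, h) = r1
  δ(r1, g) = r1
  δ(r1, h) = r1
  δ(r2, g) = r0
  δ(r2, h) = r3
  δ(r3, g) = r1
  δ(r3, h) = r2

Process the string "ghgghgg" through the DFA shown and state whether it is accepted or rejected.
Processing string "ghgghgg":
  r0 --g--> r1
  r1 --h--> r1
  r1 --g--> r1
  r1 --g--> r1
  r1 --h--> r1
  r1 --g--> r1
  r1 --g--> r1
Final state: r1
Accept states: {r1, r3}
Yes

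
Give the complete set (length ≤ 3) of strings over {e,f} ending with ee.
ee, eee, fee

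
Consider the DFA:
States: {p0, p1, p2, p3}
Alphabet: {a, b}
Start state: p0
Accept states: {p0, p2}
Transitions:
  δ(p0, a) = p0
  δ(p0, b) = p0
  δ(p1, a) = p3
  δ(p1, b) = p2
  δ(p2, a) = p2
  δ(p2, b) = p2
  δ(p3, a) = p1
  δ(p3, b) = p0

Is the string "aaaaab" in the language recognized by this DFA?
Processing string "aaaaab":
  p0 --a--> p0
  p0 --a--> p0
  p0 --a--> p0
  p0 --a--> p0
  p0 --a--> p0
  p0 --b--> p0
Final state: p0
Accept states: {p0, p2}
Yes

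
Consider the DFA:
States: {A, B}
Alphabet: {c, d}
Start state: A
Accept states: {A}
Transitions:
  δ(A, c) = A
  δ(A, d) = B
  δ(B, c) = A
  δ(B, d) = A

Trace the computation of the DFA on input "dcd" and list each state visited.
read 'd': A → B
  read 'c': B → A
  read 'd': A → B
A -> B -> A -> B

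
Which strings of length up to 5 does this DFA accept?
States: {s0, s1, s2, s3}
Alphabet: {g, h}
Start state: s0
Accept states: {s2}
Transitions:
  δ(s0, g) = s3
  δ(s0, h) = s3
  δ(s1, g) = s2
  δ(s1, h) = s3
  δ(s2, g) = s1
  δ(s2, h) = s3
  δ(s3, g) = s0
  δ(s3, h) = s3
None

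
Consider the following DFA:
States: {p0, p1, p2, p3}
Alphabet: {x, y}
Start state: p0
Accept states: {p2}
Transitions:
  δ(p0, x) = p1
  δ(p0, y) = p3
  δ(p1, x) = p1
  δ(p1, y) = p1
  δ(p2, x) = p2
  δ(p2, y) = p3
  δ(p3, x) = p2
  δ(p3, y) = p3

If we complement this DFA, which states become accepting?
Complement accept states = All states \ Original accept states
= {p0, p1, p2, p3} \ {p2}
{p0, p1, p3}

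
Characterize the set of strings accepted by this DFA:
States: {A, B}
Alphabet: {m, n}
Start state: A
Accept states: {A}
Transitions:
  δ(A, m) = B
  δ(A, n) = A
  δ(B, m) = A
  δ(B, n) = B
Testing a few strings:
  'mnn' → reject
  'n' → accept
  'm' → reject
  'nmm' → accept
State roles: A=even number of m's so far; B=odd number of m's so far
All strings over {m,n} with an even number of m's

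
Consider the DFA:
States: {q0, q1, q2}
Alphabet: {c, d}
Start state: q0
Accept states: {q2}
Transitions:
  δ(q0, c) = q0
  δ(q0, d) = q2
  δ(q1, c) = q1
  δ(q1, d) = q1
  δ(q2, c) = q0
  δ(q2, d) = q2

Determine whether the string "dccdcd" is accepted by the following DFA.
Processing string "dccdcd":
  q0 --d--> q2
  q2 --c--> q0
  q0 --c--> q0
  q0 --d--> q2
  q2 --c--> q0
  q0 --d--> q2
Final state: q2
Accept states: {q2}
Yes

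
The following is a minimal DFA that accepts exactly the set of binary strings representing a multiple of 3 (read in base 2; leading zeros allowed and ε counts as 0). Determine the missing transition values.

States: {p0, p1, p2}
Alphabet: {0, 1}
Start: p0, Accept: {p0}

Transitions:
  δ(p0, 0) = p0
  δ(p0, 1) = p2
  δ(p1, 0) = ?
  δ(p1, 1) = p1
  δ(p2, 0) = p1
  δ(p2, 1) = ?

From the language and accept set, identify what each state tracks — p0: value ≡ 0 (mod 3); p1: value ≡ 2 (mod 3); p2: value ≡ 1 (mod 3).
Each missing δ(q, a) is the state matching the new tracked value after reading a.
δ(p1, 0) = p2; δ(p2, 1) = p0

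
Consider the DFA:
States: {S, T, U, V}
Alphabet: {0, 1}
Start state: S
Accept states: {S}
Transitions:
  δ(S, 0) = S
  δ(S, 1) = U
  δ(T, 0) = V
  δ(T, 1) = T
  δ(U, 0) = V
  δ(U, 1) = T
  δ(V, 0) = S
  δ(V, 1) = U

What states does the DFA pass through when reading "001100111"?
read '0': S → S
  read '0': S → S
  read '1': S → U
  read '1': U → T
  read '0': T → V
  read '0': V → S
  read '1': S → U
  read '1': U → T
  read '1': T → T
S -> S -> S -> U -> T -> V -> S -> U -> T -> T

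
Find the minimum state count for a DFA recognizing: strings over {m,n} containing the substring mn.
By Myhill–Nerode, count the distinguishable equivalence classes: 3 classes — one per longest suffix of the input that is a prefix of 'mn' (lengths 0 through 1), plus an absorbing 'already seen mn' class.
3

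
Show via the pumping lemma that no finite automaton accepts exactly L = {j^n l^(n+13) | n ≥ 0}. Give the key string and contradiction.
Assume L is regular with pumping length p. Idea: pumping the j-block breaks the fixed offset of 13.
Choose s = j^p l^(p+13) ∈ L. By the pumping lemma, s = xyz with |xy| ≤ p, |y| > 0, so y = j^k with k ≥ 1. Then xy²z = j^(p+k) l^(p+13). For this to be in L we would need p+13 = (p+k)+13, i.e. k = 0, contradicting k ≥ 1. So xy²z ∉ L.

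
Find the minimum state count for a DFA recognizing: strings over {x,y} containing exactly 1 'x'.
By Myhill–Nerode, count the distinguishable equivalence classes: 3 classes — having seen 0, 1, or >1 copies of 'x'; the count-1 class is the only accepting one and >1 is dead.
3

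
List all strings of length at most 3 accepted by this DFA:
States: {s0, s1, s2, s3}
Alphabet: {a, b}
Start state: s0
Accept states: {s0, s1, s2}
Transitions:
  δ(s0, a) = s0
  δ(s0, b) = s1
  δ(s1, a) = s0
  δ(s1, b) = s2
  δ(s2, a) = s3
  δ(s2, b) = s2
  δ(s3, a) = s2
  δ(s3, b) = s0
ε, a, b, aa, ab, ba, bb, aaa, aab, aba, abb, baa, bab, bbb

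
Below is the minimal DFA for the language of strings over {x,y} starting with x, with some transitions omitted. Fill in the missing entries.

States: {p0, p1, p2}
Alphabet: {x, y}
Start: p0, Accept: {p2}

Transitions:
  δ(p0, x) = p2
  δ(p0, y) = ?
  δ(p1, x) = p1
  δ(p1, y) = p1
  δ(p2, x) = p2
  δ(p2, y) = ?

From the language and accept set, identify what each state tracks — p0: no input read; p1: started with y (dead); p2: started with x.
Each missing δ(q, a) is the state matching the new tracked value after reading a.
δ(p0, y) = p1; δ(p2, y) = p2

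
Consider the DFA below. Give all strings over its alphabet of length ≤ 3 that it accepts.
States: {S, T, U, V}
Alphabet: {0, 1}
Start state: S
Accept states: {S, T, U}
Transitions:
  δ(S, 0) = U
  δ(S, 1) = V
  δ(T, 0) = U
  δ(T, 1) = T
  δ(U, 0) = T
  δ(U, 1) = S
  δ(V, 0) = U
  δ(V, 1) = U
ε, 0, 00, 01, 10, 11, 000, 001, 010, 100, 101, 110, 111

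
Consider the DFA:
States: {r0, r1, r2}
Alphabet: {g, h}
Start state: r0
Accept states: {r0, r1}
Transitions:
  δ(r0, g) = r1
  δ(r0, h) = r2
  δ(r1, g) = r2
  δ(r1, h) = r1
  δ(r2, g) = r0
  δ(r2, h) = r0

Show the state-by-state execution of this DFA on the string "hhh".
read 'h': r0 → r2
  read 'h': r2 → r0
  read 'h': r0 → r2
r0 -> r2 -> r0 -> r2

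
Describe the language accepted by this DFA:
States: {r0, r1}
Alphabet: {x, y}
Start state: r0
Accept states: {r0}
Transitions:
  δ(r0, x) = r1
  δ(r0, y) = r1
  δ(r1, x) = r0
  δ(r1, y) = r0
Testing a few strings:
  'y' → reject
  'yyx' → reject
  'yx' → accept
  'xx' → accept
State roles: r0=even length so far; r1=odd length so far
All strings over {x,y} of even length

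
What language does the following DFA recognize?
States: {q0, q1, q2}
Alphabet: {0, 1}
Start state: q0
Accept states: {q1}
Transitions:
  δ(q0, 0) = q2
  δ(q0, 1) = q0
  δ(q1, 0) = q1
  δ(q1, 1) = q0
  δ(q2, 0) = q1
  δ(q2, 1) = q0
Testing a few strings:
  '0' → reject
  '0110' → reject
  '010' → reject
  '000' → accept
State roles: q0=last symbol not 0; q1=two trailing 0's; q2=one trailing 0
All binary strings ending with 00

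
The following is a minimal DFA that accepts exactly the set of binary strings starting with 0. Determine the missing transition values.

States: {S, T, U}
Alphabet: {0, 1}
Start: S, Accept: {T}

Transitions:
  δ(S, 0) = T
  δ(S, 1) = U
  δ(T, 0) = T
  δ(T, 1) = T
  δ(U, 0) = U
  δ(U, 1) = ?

From the language and accept set, identify what each state tracks — S: no input read; T: started with 0; U: started with 1 (dead).
Each missing δ(q, a) is the state matching the new tracked value after reading a.
δ(U, 1) = U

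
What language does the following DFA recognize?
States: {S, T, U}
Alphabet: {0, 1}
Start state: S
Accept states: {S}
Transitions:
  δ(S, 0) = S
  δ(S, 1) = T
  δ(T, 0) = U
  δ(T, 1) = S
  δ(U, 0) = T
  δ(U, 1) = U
Testing a few strings:
  '1' → reject
  '010' → reject
  '0' → accept
  '0001' → reject
State roles: S=value ≡ 0 (mod 3); T=value ≡ 1 (mod 3); U=value ≡ 2 (mod 3)
All binary strings representing a multiple of 3 (read in base 2; leading zeros allowed and ε counts as 0)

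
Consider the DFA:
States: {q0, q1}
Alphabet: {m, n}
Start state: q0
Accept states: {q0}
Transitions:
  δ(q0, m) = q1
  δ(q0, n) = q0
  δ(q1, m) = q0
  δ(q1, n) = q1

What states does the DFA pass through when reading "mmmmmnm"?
read 'm': q0 → q1
  read 'm': q1 → q0
  read 'm': q0 → q1
  read 'm': q1 → q0
  read 'm': q0 → q1
  read 'n': q1 → q1
  read 'm': q1 → q0
q0 -> q1 -> q0 -> q1 -> q0 -> q1 -> q1 -> q0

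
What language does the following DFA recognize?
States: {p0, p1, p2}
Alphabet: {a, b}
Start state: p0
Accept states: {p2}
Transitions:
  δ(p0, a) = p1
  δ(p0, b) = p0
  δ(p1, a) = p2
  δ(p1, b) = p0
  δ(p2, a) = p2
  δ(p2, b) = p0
Testing a few strings:
  'baa' → accept
  'bbb' → reject
  'bba' → reject
  'ba' → reject
State roles: p0=last symbol not a; p1=one trailing a; p2=two trailing a's
All strings over {a,b} ending with aa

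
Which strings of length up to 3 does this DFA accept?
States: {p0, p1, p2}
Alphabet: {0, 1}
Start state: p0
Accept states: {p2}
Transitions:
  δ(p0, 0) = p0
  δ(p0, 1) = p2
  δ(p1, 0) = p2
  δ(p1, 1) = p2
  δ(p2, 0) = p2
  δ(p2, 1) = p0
1, 01, 10, 001, 010, 100, 111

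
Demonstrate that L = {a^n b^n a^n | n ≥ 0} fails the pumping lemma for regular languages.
Assume L is regular with pumping length p. Idea: pumping the first a-block unbalances it against the other two.
Choose s = a^p b^p a^p ∈ L (|s| = 3p ≥ p). By the pumping lemma, s = xyz with |xy| ≤ p, |y| > 0, so y = a^k with k ≥ 1, inside the first a-block. Then xy²z = a^(p+k) b^p a^p. The first block has length p+k ≠ p, so the three block lengths are no longer equal and xy²z ∉ L.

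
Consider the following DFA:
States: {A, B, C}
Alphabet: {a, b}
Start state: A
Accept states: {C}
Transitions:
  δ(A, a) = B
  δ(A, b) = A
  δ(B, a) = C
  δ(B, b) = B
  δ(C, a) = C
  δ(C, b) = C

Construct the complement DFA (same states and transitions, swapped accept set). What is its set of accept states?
Complement accept states = All states \ Original accept states
= {A, B, C} \ {C}
{A, B}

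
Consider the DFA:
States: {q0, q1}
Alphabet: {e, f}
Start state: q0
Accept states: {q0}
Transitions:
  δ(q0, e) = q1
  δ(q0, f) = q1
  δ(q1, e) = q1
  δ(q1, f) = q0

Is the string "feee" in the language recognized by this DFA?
Processing string "feee":
  q0 --f--> q1
  q1 --e--> q1
  q1 --e--> q1
  q1 --e--> q1
Final state: q1
Accept states: {q0}
No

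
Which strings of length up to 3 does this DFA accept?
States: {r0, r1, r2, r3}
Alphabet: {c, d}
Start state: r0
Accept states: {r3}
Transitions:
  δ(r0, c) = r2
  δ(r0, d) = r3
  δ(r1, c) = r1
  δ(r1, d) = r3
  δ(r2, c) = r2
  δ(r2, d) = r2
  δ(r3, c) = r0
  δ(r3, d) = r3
d, dd, dcd, ddd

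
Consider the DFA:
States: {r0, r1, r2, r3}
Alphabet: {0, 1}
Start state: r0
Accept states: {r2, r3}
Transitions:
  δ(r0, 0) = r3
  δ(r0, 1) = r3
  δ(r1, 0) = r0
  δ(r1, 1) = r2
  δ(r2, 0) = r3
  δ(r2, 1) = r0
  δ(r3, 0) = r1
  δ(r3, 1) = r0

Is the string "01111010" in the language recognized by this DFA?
Processing string "01111010":
  r0 --0--> r3
  r3 --1--> r0
  r0 --1--> r3
  r3 --1--> r0
  r0 --1--> r3
  r3 --0--> r1
  r1 --1--> r2
  r2 --0--> r3
Final state: r3
Accept states: {r2, r3}
Yes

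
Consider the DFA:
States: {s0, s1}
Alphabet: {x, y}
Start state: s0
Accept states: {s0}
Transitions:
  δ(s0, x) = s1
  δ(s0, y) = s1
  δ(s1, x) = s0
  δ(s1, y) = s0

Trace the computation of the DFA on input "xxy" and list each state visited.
read 'x': s0 → s1
  read 'x': s1 → s0
  read 'y': s0 → s1
s0 -> s1 -> s0 -> s1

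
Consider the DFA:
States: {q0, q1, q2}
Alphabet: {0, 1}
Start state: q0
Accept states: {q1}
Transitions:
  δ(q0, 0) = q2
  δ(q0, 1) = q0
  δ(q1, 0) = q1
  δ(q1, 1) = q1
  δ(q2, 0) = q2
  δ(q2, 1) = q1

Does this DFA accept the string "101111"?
Processing string "101111":
  q0 --1--> q0
  q0 --0--> q2
  q2 --1--> q1
  q1 --1--> q1
  q1 --1--> q1
  q1 --1--> q1
Final state: q1
Accept states: {q1}
Yes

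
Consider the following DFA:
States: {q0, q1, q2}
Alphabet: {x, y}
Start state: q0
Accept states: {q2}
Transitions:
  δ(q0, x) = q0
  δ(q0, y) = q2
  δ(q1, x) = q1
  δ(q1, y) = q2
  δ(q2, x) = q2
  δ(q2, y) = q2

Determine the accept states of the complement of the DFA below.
Complement accept states = All states \ Original accept states
= {q0, q1, q2} \ {q2}
{q0, q1}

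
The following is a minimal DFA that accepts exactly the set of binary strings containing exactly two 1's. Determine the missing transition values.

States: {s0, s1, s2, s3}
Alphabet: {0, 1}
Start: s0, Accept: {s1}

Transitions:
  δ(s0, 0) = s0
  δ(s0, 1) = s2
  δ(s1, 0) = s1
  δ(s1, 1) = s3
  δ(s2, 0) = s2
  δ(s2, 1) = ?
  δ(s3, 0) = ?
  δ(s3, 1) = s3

From the language and accept set, identify what each state tracks — s0: zero 1's; s1: two 1's; s2: one 1; s3: ≥ three 1's (dead).
Each missing δ(q, a) is the state matching the new tracked value after reading a.
δ(s2, 1) = s1; δ(s3, 0) = s3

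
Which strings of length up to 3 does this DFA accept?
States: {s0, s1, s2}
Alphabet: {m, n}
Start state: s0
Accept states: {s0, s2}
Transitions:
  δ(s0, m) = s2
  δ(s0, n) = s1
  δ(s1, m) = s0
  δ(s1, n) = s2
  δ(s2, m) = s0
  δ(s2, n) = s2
ε, m, mm, mn, nm, nn, mmm, mnm, mnn, nmm, nnm, nnn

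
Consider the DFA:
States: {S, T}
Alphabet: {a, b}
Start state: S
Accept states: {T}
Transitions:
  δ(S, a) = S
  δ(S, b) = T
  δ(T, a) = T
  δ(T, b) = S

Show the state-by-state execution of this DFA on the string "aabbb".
read 'a': S → S
  read 'a': S → S
  read 'b': S → T
  read 'b': T → S
  read 'b': S → T
S -> S -> S -> T -> S -> T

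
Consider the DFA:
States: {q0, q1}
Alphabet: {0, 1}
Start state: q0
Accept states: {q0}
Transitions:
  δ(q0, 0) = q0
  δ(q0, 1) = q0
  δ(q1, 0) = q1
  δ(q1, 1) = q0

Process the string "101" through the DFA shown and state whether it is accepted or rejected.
Processing string "101":
  q0 --1--> q0
  q0 --0--> q0
  q0 --1--> q0
Final state: q0
Accept states: {q0}
Yes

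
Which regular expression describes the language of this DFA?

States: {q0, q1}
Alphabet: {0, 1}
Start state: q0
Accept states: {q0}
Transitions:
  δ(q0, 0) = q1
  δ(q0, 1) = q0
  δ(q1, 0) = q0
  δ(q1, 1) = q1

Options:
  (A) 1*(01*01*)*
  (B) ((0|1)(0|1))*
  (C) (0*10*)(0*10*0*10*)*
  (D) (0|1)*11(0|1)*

Check each option against the DFA on short strings; one disagreement eliminates an option:
  (A) 1*(01*01*)*: agrees with the DFA on every string of length ≤ 6
  (B) ((0|1)(0|1))*: on '1' the DFA goes q0 → q0 and accepts (q0 ∈ Accept), but the regex does not match it → eliminate
  (C) (0*10*)(0*10*0*10*)*: on ε the DFA stays in q0 and accepts (q0 ∈ Accept), but the regex does not match it → eliminate
  (D) (0|1)*11(0|1)*: on ε the DFA stays in q0 and accepts (q0 ∈ Accept), but the regex does not match it → eliminate
Only (A) is consistent with the DFA.
(A) 1*(01*01*)*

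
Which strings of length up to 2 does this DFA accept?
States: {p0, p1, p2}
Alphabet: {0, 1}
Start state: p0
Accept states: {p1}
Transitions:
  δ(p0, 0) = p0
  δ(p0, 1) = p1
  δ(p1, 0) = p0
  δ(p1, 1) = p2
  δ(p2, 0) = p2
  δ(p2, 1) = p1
1, 01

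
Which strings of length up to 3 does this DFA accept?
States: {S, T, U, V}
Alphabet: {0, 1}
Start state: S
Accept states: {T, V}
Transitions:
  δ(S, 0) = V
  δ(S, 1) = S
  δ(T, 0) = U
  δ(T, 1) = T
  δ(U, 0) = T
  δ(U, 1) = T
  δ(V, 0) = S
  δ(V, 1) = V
0, 01, 10, 000, 011, 101, 110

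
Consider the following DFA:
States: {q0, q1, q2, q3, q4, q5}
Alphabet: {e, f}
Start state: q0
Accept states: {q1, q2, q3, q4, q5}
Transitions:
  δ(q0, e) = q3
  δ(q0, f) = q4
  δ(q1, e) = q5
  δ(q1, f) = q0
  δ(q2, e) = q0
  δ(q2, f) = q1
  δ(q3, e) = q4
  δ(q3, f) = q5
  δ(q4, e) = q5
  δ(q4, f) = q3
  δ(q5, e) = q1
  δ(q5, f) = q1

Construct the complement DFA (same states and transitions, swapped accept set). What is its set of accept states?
Complement accept states = All states \ Original accept states
= {q0, q1, q2, q3, q4, q5} \ {q1, q2, q3, q4, q5}
{q0}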